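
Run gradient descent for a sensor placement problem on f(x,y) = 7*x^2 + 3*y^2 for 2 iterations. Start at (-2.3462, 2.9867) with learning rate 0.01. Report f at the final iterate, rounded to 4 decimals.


Gradient descent on f(x,y) = 7*x^2 + 3*y^2.
Starting point: (-2.3462, 2.9867), alpha = 0.01
Step 1: grad_x = 2*7*-2.3462 = -32.8468, grad_y = 2*3*2.9867 = 17.9202
  x_1 = -2.3462 - 0.01*-32.8468 = -2.0177
  y_1 = 2.9867 - 0.01*17.9202 = 2.8075
Step 2: grad_x = 2*7*-2.0177 = -28.2482, grad_y = 2*3*2.8075 = 16.845
  x_2 = -2.0177 - 0.01*-28.2482 = -1.7352
  y_2 = 2.8075 - 0.01*16.845 = 2.639
f(-1.7352, 2.639) = 7*(-1.7352)^2 + 3*2.639^2 = 41.9714


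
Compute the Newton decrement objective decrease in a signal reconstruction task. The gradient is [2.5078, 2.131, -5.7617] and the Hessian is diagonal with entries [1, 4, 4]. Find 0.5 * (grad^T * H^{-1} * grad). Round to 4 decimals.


Step 1: H is diagonal, so H^(-1) * g = [2.5078, 0.5328, -1.4404].
Step 2: g^T H^(-1) g = sum_i g_i^2 / H_ii
  = (2.5078)^2/1 + (2.131)^2/4 + (-5.7617)^2/4
  = 6.2891 + 1.1353 + 8.2993 = 15.7236
Step 3: Objective decrease = 0.5 * g^T H^(-1) g = 7.8618


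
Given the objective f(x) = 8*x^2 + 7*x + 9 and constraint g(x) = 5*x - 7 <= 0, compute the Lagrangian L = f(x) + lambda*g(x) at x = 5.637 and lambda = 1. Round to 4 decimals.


Step 1: Evaluate f(x).
f(5.637) = 8*5.637^2 + 7*5.637 + 9 = 302.6652
Step 2: Evaluate g(x).
g(5.637) = 5*5.637 - 7 = 21.185
Step 3: Compute Lagrangian.
L = 302.6652 + 1*21.185 = 323.8502


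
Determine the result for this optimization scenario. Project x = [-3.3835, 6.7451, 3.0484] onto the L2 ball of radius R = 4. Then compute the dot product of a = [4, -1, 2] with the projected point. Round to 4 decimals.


Step 1: Compute ||x|| (intermediates to 6 decimals).
||x|| = sqrt((-3.3835)^2 + 6.7451^2 + 3.0484^2) = 8.138623
Step 2: Project.
Since ||x|| > R, scale = R/||x|| = 4/8.138623 = 0.491484, proj(x) = scale * x
proj(x) = [-1.662936, 3.315109, 1.49824]
Step 3: Dot product.
a^T * proj(x) = 4*(-1.662936) - 1*3.315109 + 2*1.49824 = -6.9704


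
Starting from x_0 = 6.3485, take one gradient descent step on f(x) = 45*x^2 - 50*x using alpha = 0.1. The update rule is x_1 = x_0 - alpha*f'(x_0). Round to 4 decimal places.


We compute the gradient at x_0 and apply the update.
f'(x) = 90*x - 50
f'(6.3485) = 90*6.3485 - 50 = 521.365
x_1 = 6.3485 - 0.1*521.365 = -45.788


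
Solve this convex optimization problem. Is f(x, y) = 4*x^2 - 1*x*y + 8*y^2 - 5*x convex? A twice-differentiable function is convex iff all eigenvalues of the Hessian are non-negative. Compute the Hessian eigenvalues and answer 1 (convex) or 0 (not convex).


The Hessian of f(x,y) = 4*x^2 - 1*x*y + 8*y^2 - 5*x is:
H = [[8, -1], [-1, 16]]
Trace = 8 + 16 = 24
Determinant = 8*16 - (-1)^2 = 127
Discriminant = (24)^2 - 4*127 = 68.0
Eigenvalues: lambda_1 = 7.8769, lambda_2 = 16.1231
The function is convex.

1


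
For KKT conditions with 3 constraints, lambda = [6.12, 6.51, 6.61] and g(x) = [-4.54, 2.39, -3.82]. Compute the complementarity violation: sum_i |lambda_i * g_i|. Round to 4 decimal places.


KKT complementary slackness check:
lambda_1 * g_1 = 6.12 * -4.54 = -27.7848
lambda_2 * g_2 = 6.51 * 2.39 = 15.5589
lambda_3 * g_3 = 6.61 * -3.82 = -25.2502
Total violation = 27.7848 + 15.5589 + 25.2502 = 68.5939


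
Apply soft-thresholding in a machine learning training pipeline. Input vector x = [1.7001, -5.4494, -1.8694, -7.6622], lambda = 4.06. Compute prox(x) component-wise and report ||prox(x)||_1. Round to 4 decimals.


Soft-thresholding with lambda = 4.06:
prox(1.7001) = sign(1.7001)*max(|1.7001| - 4.06, 0) = 0.0
prox(-5.4494) = sign(-5.4494)*max(|-5.4494| - 4.06, 0) = -1.3894
prox(-1.8694) = sign(-1.8694)*max(|-1.8694| - 4.06, 0) = 0.0
prox(-7.6622) = sign(-7.6622)*max(|-7.6622| - 4.06, 0) = -3.6022
prox(x) = [0.0, -1.3894, 0.0, -3.6022]
||prox(x)||_1 = 0.0 + 1.3894 + 0.0 + 3.6022 = 4.9916


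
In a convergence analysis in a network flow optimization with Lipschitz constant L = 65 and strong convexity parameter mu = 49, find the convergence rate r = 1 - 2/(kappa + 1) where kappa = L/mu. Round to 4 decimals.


Step 1: Compute the condition number.
kappa = L/mu = 65/49 = 1.3265
Step 2: Compute the convergence rate.
r = 1 - 2/(kappa + 1) = 1 - 2*mu/(L + mu) = (L - mu)/(L + mu) = 16/114 = 0.1404


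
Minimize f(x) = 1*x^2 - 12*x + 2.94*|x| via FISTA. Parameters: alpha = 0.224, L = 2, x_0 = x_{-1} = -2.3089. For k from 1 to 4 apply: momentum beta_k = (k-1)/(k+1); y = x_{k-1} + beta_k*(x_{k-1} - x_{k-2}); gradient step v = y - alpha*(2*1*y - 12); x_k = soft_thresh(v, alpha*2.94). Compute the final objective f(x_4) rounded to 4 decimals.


FISTA on f(x) = 1*x^2 - 12*x + 2.94*|x|
L = 2, alpha = 0.224
Iteration 1: beta = 0.0, y = -2.3089 + 0.0*(-2.3089 + 2.3089) = -2.3089
  grad(y) = -16.6178, v = y - alpha*grad = 1.4135
  prox(v) = soft_thresh(1.4135, 0.6586) = 0.7549
Iteration 2: beta = 0.3333, y = 0.7549 + 0.3333*(0.7549 + 2.3089) = 1.7762
  grad(y) = -8.4476, v = y - alpha*grad = 3.6685
  prox(v) = soft_thresh(3.6685, 0.6586) = 3.0099
Iteration 3: beta = 0.5, y = 3.0099 + 0.5*(3.0099 - 0.7549) = 4.1374
  grad(y) = -3.7252, v = y - alpha*grad = 4.9718
  prox(v) = soft_thresh(4.9718, 0.6586) = 4.3133
Iteration 4: beta = 0.6, y = 4.3133 + 0.6*(4.3133 - 3.0099) = 5.0953
  grad(y) = -1.8094, v = y - alpha*grad = 5.5006
  prox(v) = soft_thresh(5.5006, 0.6586) = 4.842
f(x_4) = 1*4.842^2 - 12*4.842 + 2.94*|4.842| = -20.4235


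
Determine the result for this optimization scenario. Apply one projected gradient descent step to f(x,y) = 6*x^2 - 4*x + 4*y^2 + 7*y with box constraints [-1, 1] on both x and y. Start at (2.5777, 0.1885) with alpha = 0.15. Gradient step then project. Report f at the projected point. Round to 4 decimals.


Step 1: Compute gradient at (2.5777, 0.1885).
grad_x = 2*6*2.5777 - 4 = 26.9324
grad_y = 2*4*0.1885 + 7 = 8.508
Step 2: Gradient step.
x_raw = 2.5777 - 0.15*26.9324 = -1.4622
y_raw = 0.1885 - 0.15*8.508 = -1.0877
Step 3: Project onto [-1, 1].
x_proj = clip(-1.4622) = -1.0
y_proj = clip(-1.0877) = -1.0
Step 4: Evaluate f.
f(-1.0, -1.0) = 7.0


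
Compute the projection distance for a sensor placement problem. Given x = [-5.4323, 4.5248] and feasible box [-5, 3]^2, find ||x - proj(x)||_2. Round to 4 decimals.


Project each component onto [-5, 3].
clip(-5.4323) = -5.0, clip(4.5248) = 3.0
Projection = [-5.0, 3.0]
Squared diffs: [0.1869, 2.325]
Distance = sqrt(2.5119) = 1.5849


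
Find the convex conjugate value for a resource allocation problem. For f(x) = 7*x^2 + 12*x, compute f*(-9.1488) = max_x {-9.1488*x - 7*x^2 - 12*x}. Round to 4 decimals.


f*(y) = sup_x {y*x - a*x^2 - b*x} = sup_x {(y-b)*x - a*x^2}
FOC: (y - b) - 2a*x = 0 => x* = (y - b)/(2a)
x* = (-9.1488 - 12)/(2*7) = -1.5106
f*(-9.1488) = (y-b)^2/(4a) = (-9.1488 - 12)^2/(4*7)
= 447.2717/28 = 15.974


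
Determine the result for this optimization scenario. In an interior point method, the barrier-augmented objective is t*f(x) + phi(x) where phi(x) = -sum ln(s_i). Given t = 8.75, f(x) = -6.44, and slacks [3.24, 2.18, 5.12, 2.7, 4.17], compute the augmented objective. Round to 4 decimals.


Step 1: Compute log-barrier.
ln values: [1.1756, 0.7793, 1.6332, 0.9933, 1.4279]
phi = -(1.1756 + 0.7793 + 1.6332 + 0.9933 + 1.4279) = -6.0092
Step 2: Compute augmented objective.
t*f(x) = 8.75*-6.44 = -56.35
Total = -56.35 - 6.0092 = -62.3592


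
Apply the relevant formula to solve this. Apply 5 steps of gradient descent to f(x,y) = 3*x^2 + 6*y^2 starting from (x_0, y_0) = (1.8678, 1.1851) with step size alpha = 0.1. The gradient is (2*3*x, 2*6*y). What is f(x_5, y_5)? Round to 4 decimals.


Gradient descent on f(x,y) = 3*x^2 + 6*y^2.
Starting point: (1.8678, 1.1851), alpha = 0.1
Step 1: grad_x = 2*3*1.8678 = 11.2068, grad_y = 2*6*1.1851 = 14.2212
  x_1 = 1.8678 - 0.1*11.2068 = 0.7471
  y_1 = 1.1851 - 0.1*14.2212 = -0.237
Step 2: grad_x = 2*3*0.7471 = 4.4827, grad_y = 2*6*-0.237 = -2.8442
  x_2 = 0.7471 - 0.1*4.4827 = 0.2988
  y_2 = -0.237 - 0.1*-2.8442 = 0.0474
Step 3: grad_x = 2*3*0.2988 = 1.7931, grad_y = 2*6*0.0474 = 0.5688
  x_3 = 0.2988 - 0.1*1.7931 = 0.1195
  y_3 = 0.0474 - 0.1*0.5688 = -0.0095
Step 4: grad_x = 2*3*0.1195 = 0.7172, grad_y = 2*6*-0.0095 = -0.1138
  x_4 = 0.1195 - 0.1*0.7172 = 0.0478
  y_4 = -0.0095 - 0.1*-0.1138 = 0.0019
Step 5: grad_x = 2*3*0.0478 = 0.2869, grad_y = 2*6*0.0019 = 0.0228
  x_5 = 0.0478 - 0.1*0.2869 = 0.0191
  y_5 = 0.0019 - 0.1*0.0228 = -0.0004
f(0.0191, -0.0004) = 3*0.0191^2 + 6*(-0.0004)^2 = 0.0011


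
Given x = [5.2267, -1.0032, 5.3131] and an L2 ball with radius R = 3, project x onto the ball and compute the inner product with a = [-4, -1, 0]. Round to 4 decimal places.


Step 1: Compute ||x|| (intermediates to 6 decimals).
||x|| = sqrt(5.2267^2 + (-1.0032)^2 + 5.3131^2) = 7.520228
Step 2: Project.
Since ||x|| > R, scale = R/||x|| = 3/7.520228 = 0.398924, proj(x) = scale * x
proj(x) = [2.085056, -0.400201, 2.119523]
Step 3: Dot product.
a^T * proj(x) = -4*2.085056 - 1*(-0.400201) + 0*2.119523 = -7.94


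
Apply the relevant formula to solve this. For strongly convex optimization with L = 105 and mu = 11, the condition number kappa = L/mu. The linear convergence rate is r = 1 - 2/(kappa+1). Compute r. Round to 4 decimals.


Step 1: Compute the condition number.
kappa = L/mu = 105/11 = 9.5455
Step 2: Compute the convergence rate.
r = 1 - 2/(kappa + 1) = 1 - 2*mu/(L + mu) = (L - mu)/(L + mu) = 94/116 = 0.8103


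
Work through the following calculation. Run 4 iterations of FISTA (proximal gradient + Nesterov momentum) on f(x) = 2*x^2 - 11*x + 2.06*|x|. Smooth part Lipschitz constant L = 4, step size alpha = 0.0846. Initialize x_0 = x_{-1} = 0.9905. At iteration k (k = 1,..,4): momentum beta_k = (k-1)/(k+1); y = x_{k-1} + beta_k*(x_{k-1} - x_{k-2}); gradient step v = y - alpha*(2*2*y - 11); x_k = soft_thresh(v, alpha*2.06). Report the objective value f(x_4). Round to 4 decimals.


FISTA on f(x) = 2*x^2 - 11*x + 2.06*|x|
L = 4, alpha = 0.0846
Iteration 1: beta = 0.0, y = 0.9905 + 0.0*(0.9905 - 0.9905) = 0.9905
  grad(y) = -7.038, v = y - alpha*grad = 1.5859
  prox(v) = soft_thresh(1.5859, 0.1743) = 1.4116
Iteration 2: beta = 0.3333, y = 1.4116 + 0.3333*(1.4116 - 0.9905) = 1.552
  grad(y) = -4.7919, v = y - alpha*grad = 1.9574
  prox(v) = soft_thresh(1.9574, 0.1743) = 1.7831
Iteration 3: beta = 0.5, y = 1.7831 + 0.5*(1.7831 - 1.4116) = 1.9689
  grad(y) = -3.1244, v = y - alpha*grad = 2.2332
  prox(v) = soft_thresh(2.2332, 0.1743) = 2.0589
Iteration 4: beta = 0.6, y = 2.0589 + 0.6*(2.0589 - 1.7831) = 2.2244
  grad(y) = -2.1023, v = y - alpha*grad = 2.4023
  prox(v) = soft_thresh(2.4023, 0.1743) = 2.228
f(x_4) = 2*2.228^2 - 11*2.228 + 2.06*|2.228| = -9.9904


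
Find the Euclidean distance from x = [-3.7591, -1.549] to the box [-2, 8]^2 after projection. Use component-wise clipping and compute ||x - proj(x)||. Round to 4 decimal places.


Project each component onto [-2, 8].
clip(-3.7591) = -2.0, clip(-1.549) = -1.549
Projection = [-2.0, -1.549]
Squared diffs: [3.0944, 0.0]
Distance = sqrt(3.0944) = 1.7591


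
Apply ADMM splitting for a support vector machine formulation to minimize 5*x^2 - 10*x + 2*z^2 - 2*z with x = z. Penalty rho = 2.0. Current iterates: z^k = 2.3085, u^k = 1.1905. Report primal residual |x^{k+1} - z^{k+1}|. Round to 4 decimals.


ADMM iteration with rho = 2.0, z^k = 2.3085, u^k = 1.1905
Step 1: x-update.
Minimize 5*x^2 - 10*x + (2.0/2)*(x - 2.3085 + 1.1905)^2
FOC: (2*5 + 2.0)*x = 10 + 2.0*(2.3085 - 1.1905)
x^{k+1} = 1.0197
Step 2: z-update.
Minimize 2*z^2 - 2*z + (2.0/2)*(1.0197 - z + 1.1905)^2
FOC: (2*2 + 2.0)*z = 2 + 2.0*(1.0197 + 1.1905)
z^{k+1} = 1.0701
Step 3: u-update.
u^{k+1} = 1.1905 + 1.0197 - 1.0701 = 1.1401
Step 4: Primal residual = |1.0197 - 1.0701| = 0.0504


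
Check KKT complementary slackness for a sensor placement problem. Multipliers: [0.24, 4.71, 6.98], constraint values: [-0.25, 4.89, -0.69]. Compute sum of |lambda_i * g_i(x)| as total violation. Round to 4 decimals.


KKT complementary slackness check:
lambda_1 * g_1 = 0.24 * -0.25 = -0.06
lambda_2 * g_2 = 4.71 * 4.89 = 23.0319
lambda_3 * g_3 = 6.98 * -0.69 = -4.8162
Total violation = 0.06 + 23.0319 + 4.8162 = 27.9081


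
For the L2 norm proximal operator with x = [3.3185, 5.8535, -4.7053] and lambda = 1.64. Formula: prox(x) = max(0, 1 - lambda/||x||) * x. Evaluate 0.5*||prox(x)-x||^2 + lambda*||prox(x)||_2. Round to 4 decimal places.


Step 1: Compute ||x||.
||x|| = 8.2107
Step 2: Compute scaling factor.
scale = max(0, 1 - 1.64/8.2107) = 0.8003
Step 3: prox(x) = [2.6557, 4.6843, -3.7655]
||prox(x)|| = 6.5707
Step 4: Proximal objective.
0.5*||prox-x||^2 = 1.3448
lambda*||prox|| = 10.7759
Total = 12.1208


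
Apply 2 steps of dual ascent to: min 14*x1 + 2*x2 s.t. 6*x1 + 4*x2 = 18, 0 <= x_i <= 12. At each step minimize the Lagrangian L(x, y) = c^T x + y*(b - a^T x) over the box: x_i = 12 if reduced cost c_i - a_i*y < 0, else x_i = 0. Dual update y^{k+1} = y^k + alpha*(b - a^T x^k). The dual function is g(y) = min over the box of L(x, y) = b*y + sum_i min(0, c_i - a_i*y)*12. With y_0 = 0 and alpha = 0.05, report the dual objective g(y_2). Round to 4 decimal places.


Dual ascent for LP: min 14*x1 + 2*x2, 6*x1 + 4*x2 = 18, 0 <= x_i <= 12
Step 1: y^k = 0.0, reduced costs: (14.0, 2.0)
  x^k = (0.0, 0.0), subgradient = b - a^T x = 18.0
  y^{k+1} = 0.0 + 0.05*18.0 = 0.9
Step 2: y^k = 0.9, reduced costs: (8.6, -1.6)
  x^k = (0.0, 12.0), subgradient = b - a^T x = -30.0
  y^{k+1} = 0.9 + 0.05*-30.0 = -0.6
Dual objective at y_2 = -0.6: reduced costs (17.6, 4.4), box minimizer x = (0.0, 0.0)
g(y_2) = b*y + (c1 - a1*y)*x1 + (c2 - a2*y)*x2 = 18*(-0.6) + 17.6*0.0 + 4.4*0.0 = -10.8 + 0.0 + 0.0 = -10.8


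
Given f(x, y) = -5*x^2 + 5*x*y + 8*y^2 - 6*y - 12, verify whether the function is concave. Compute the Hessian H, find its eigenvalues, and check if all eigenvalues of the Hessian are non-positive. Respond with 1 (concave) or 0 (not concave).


The Hessian of f(x,y) = -5*x^2 + 5*x*y + 8*y^2 - 6*y - 12 is:
H = [[-10, 5], [5, 16]]
Trace = -10 + 16 = 6
Determinant = -10*16 - (5)^2 = -185
Discriminant = (6)^2 - 4*-185 = 776.0
Eigenvalues: lambda_1 = -10.9284, lambda_2 = 16.9284
The function is not concave.

0


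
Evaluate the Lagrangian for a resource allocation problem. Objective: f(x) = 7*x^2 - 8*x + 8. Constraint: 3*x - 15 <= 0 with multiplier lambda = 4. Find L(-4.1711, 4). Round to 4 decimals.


Step 1: Evaluate f(x).
f(-4.1711) = 7*(-4.1711)^2 - 8*(-4.1711) + 8 = 163.1553
Step 2: Evaluate g(x).
g(-4.1711) = 3*-4.1711 - 15 = -27.5133
Step 3: Compute Lagrangian.
L = 163.1553 + 4*-27.5133 = 53.1021


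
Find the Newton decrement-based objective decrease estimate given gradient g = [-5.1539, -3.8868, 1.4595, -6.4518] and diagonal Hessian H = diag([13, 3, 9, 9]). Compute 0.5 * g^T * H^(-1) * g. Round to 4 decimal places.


Step 1: H is diagonal, so H^(-1) * g = [-0.3965, -1.2956, 0.1622, -0.7169].
Step 2: g^T H^(-1) g = sum_i g_i^2 / H_ii
  = (-5.1539)^2/13 + (-3.8868)^2/3 + (1.4595)^2/9 + (-6.4518)^2/9
  = 2.0433 + 5.0357 + 0.2367 + 4.6251 = 11.9408
Step 3: Objective decrease = 0.5 * g^T H^(-1) g = 5.9704


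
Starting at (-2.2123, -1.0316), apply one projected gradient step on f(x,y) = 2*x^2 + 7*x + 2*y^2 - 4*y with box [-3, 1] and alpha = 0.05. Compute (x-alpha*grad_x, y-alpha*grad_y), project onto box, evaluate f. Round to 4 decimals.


Step 1: Compute gradient at (-2.2123, -1.0316).
grad_x = 2*2*-2.2123 + 7 = -1.8492
grad_y = 2*2*-1.0316 - 4 = -8.1264
Step 2: Gradient step.
x_raw = -2.2123 - 0.05*-1.8492 = -2.1198
y_raw = -1.0316 - 0.05*-8.1264 = -0.6253
Step 3: Project onto [-3, 1].
x_proj = clip(-2.1198) = -2.1198
y_proj = clip(-0.6253) = -0.6253
Step 4: Evaluate f.
f(-2.1198, -0.6253) = -2.5684


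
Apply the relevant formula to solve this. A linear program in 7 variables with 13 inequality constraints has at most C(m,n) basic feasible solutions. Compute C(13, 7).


Each vertex corresponds to some choice of n active constraints out of m, so the number of vertices is at most C(m, n) = m! / (n!(m-n)!).
m = 13, n = 7
Numerator: 13 * 12 * 11 * 10 * 9 * 8 * 7
Denominator: 7! = 5040
C(13, 7) = 1716


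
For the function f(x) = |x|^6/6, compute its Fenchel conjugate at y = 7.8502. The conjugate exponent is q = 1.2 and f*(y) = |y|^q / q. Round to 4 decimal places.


The conjugate exponent q satisfies 1/p + 1/q = 1.
p = 6, so q = 6/(6 - 1) = 1.2
|y|^q = 7.8502^1.2 = 11.8538
f*(7.8502) = 11.8538 / 1.2 = 9.8782


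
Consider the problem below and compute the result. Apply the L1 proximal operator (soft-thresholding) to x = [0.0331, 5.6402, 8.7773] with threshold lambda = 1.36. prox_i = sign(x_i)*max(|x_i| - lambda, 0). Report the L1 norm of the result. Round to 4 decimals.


Soft-thresholding with lambda = 1.36:
prox(0.0331) = sign(0.0331)*max(|0.0331| - 1.36, 0) = 0.0
prox(5.6402) = sign(5.6402)*max(|5.6402| - 1.36, 0) = 4.2802
prox(8.7773) = sign(8.7773)*max(|8.7773| - 1.36, 0) = 7.4173
prox(x) = [0.0, 4.2802, 7.4173]
||prox(x)||_1 = 0.0 + 4.2802 + 7.4173 = 11.6975


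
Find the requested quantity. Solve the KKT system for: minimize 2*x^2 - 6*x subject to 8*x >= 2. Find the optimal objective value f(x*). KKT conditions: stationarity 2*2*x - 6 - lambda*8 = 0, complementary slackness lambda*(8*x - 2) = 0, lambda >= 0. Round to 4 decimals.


Step 1: Try lambda = 0 (constraint inactive).
Stationarity: 2*2*x - 6 = 0
x* = 6/(2*2) = 1.5
Check constraint: 8*1.5 = 12.0 >= 2 -- satisfied.
Step 2: Compute optimal value.
f(x*) = 2*1.5^2 - 6*1.5 = -4.5


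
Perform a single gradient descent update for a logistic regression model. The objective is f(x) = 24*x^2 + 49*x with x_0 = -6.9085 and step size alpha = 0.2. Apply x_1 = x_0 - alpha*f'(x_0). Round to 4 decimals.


We compute the gradient at x_0 and apply the update.
f'(x) = 48*x + 49
f'(-6.9085) = 48*-6.9085 + 49 = -282.608
x_1 = -6.9085 - 0.2*-282.608 = 49.6131


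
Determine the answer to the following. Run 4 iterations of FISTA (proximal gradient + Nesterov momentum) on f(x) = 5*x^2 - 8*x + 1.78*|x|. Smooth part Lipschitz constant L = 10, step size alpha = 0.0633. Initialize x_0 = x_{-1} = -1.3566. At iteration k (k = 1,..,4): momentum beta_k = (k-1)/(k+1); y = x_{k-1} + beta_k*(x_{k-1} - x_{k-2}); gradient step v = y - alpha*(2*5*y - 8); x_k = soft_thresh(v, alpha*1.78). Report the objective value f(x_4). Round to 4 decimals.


FISTA on f(x) = 5*x^2 - 8*x + 1.78*|x|
L = 10, alpha = 0.0633
Iteration 1: beta = 0.0, y = -1.3566 + 0.0*(-1.3566 + 1.3566) = -1.3566
  grad(y) = -21.566, v = y - alpha*grad = 0.0085
  prox(v) = soft_thresh(0.0085, 0.1127) = 0.0
Iteration 2: beta = 0.3333, y = 0.0 + 0.3333*(0.0 + 1.3566) = 0.4522
  grad(y) = -3.478, v = y - alpha*grad = 0.6724
  prox(v) = soft_thresh(0.6724, 0.1127) = 0.5597
Iteration 3: beta = 0.5, y = 0.5597 + 0.5*(0.5597 - 0.0) = 0.8395
  grad(y) = 0.3953, v = y - alpha*grad = 0.8145
  prox(v) = soft_thresh(0.8145, 0.1127) = 0.7018
Iteration 4: beta = 0.6, y = 0.7018 + 0.6*(0.7018 - 0.5597) = 0.7871
  grad(y) = -0.1288, v = y - alpha*grad = 0.7953
  prox(v) = soft_thresh(0.7953, 0.1127) = 0.6826
f(x_4) = 5*0.6826^2 - 8*0.6826 + 1.78*|0.6826| = -1.9161


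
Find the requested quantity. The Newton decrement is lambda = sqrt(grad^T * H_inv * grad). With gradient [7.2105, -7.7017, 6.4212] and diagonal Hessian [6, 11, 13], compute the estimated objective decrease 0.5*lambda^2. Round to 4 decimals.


Step 1: H is diagonal, so H^(-1) * g = [1.2018, -0.7002, 0.4939].
Step 2: g^T H^(-1) g = sum_i g_i^2 / H_ii
  = (7.2105)^2/6 + (-7.7017)^2/11 + (6.4212)^2/13
  = 8.6652 + 5.3924 + 3.1717 = 17.2293
Step 3: Objective decrease = 0.5 * g^T H^(-1) g = 8.6146


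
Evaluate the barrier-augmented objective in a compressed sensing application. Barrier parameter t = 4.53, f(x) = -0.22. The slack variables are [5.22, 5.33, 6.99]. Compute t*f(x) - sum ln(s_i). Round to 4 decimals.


Step 1: Compute log-barrier.
ln values: [1.6525, 1.6734, 1.9445]
phi = -(1.6525 + 1.6734 + 1.9445) = -5.2703
Step 2: Compute augmented objective.
t*f(x) = 4.53*-0.22 = -0.9966
Total = -0.9966 - 5.2703 = -6.2669


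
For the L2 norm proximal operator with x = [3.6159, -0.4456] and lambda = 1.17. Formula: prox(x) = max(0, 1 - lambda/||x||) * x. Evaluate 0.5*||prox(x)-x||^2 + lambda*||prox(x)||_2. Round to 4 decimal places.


Step 1: Compute ||x||.
||x|| = 3.6433
Step 2: Compute scaling factor.
scale = max(0, 1 - 1.17/3.6433) = 0.6789
Step 3: prox(x) = [2.4547, -0.3025]
||prox(x)|| = 2.4733
Step 4: Proximal objective.
0.5*||prox-x||^2 = 0.6845
lambda*||prox|| = 2.8938
Total = 3.5782


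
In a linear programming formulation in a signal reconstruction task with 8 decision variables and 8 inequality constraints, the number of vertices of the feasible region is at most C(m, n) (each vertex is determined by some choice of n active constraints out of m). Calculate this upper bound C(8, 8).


Each vertex corresponds to some choice of n active constraints out of m, so the number of vertices is at most C(m, n) = m! / (n!(m-n)!).
m = 8, n = 8
Numerator: 8 * 7 * 6 * 5 * 4 * 3 * 2 * 1
Denominator: 8! = 40320
C(8, 8) = 1


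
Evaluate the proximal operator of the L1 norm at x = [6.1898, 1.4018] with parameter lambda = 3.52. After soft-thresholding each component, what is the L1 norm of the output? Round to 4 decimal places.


Soft-thresholding with lambda = 3.52:
prox(6.1898) = sign(6.1898)*max(|6.1898| - 3.52, 0) = 2.6698
prox(1.4018) = sign(1.4018)*max(|1.4018| - 3.52, 0) = 0.0
prox(x) = [2.6698, 0.0]
||prox(x)||_1 = 2.6698 + 0.0 = 2.6698


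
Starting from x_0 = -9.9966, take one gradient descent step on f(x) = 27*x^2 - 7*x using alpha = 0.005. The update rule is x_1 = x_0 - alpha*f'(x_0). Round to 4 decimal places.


We compute the gradient at x_0 and apply the update.
f'(x) = 54*x - 7
f'(-9.9966) = 54*-9.9966 - 7 = -546.8164
x_1 = -9.9966 - 0.005*-546.8164 = -7.2625


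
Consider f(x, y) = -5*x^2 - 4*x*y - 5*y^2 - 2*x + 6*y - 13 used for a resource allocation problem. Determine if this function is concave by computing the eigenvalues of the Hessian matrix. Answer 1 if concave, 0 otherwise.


The Hessian of f(x,y) = -5*x^2 - 4*x*y - 5*y^2 - 2*x + 6*y - 13 is:
H = [[-10, -4], [-4, -10]]
Trace = -10 - 10 = -20
Determinant = -10*-10 - (-4)^2 = 84
Discriminant = (-20)^2 - 4*84 = 64.0
Eigenvalues: lambda_1 = -14.0, lambda_2 = -6.0
The function is concave.

1


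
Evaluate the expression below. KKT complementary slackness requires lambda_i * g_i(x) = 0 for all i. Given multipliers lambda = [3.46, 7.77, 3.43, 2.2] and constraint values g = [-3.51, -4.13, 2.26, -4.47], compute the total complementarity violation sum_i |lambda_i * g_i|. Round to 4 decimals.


KKT complementary slackness check:
lambda_1 * g_1 = 3.46 * -3.51 = -12.1446
lambda_2 * g_2 = 7.77 * -4.13 = -32.0901
lambda_3 * g_3 = 3.43 * 2.26 = 7.7518
lambda_4 * g_4 = 2.2 * -4.47 = -9.834
Total violation = 12.1446 + 32.0901 + 7.7518 + 9.834 = 61.8205


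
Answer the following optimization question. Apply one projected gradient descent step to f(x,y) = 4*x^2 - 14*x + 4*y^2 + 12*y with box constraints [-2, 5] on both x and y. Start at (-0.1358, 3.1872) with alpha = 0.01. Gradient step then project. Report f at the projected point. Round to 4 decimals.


Step 1: Compute gradient at (-0.1358, 3.1872).
grad_x = 2*4*-0.1358 - 14 = -15.0864
grad_y = 2*4*3.1872 + 12 = 37.4976
Step 2: Gradient step.
x_raw = -0.1358 - 0.01*-15.0864 = 0.0151
y_raw = 3.1872 - 0.01*37.4976 = 2.8122
Step 3: Project onto [-2, 5].
x_proj = clip(0.0151) = 0.0151
y_proj = clip(2.8122) = 2.8122
Step 4: Evaluate f.
f(0.0151, 2.8122) = 65.1711


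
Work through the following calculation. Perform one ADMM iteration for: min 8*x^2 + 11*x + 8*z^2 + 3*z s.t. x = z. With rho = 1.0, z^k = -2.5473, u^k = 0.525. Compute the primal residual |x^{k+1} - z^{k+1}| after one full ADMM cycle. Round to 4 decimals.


ADMM iteration with rho = 1.0, z^k = -2.5473, u^k = 0.525
Step 1: x-update.
Minimize 8*x^2 + 11*x + (1.0/2)*(x + 2.5473 + 0.525)^2
FOC: (2*8 + 1.0)*x = -11 + 1.0*(-2.5473 - 0.525)
x^{k+1} = -0.8278
Step 2: z-update.
Minimize 8*z^2 + 3*z + (1.0/2)*(-0.8278 - z + 0.525)^2
FOC: (2*8 + 1.0)*z = -3 + 1.0*(-0.8278 + 0.525)
z^{k+1} = -0.1943
Step 3: u-update.
u^{k+1} = 0.525 - 0.8278 + 0.1943 = -0.1085
Step 4: Primal residual = |-0.8278 + 0.1943| = 0.6335


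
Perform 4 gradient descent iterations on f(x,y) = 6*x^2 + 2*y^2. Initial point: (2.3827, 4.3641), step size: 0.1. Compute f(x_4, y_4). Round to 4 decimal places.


Gradient descent on f(x,y) = 6*x^2 + 2*y^2.
Starting point: (2.3827, 4.3641), alpha = 0.1
Step 1: grad_x = 2*6*2.3827 = 28.5924, grad_y = 2*2*4.3641 = 17.4564
  x_1 = 2.3827 - 0.1*28.5924 = -0.4765
  y_1 = 4.3641 - 0.1*17.4564 = 2.6185
Step 2: grad_x = 2*6*-0.4765 = -5.7185, grad_y = 2*2*2.6185 = 10.4738
  x_2 = -0.4765 - 0.1*-5.7185 = 0.0953
  y_2 = 2.6185 - 0.1*10.4738 = 1.5711
Step 3: grad_x = 2*6*0.0953 = 1.1437, grad_y = 2*2*1.5711 = 6.2843
  x_3 = 0.0953 - 0.1*1.1437 = -0.0191
  y_3 = 1.5711 - 0.1*6.2843 = 0.9426
Step 4: grad_x = 2*6*-0.0191 = -0.2287, grad_y = 2*2*0.9426 = 3.7706
  x_4 = -0.0191 - 0.1*-0.2287 = 0.0038
  y_4 = 0.9426 - 0.1*3.7706 = 0.5656
f(0.0038, 0.5656) = 6*0.0038^2 + 2*0.5656^2 = 0.6399


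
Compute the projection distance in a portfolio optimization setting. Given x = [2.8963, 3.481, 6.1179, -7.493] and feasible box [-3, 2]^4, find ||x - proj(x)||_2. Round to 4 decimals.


Project each component onto [-3, 2].
clip(2.8963) = 2.0, clip(3.481) = 2.0, clip(6.1179) = 2.0, clip(-7.493) = -3.0
Projection = [2.0, 2.0, 2.0, -3.0]
Squared diffs: [0.8034, 2.1934, 16.9571, 20.187]
Distance = sqrt(40.1409) = 6.3357


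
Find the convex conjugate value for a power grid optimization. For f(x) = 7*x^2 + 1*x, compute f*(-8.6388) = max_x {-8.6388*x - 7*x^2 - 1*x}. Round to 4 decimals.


f*(y) = sup_x {y*x - a*x^2 - b*x} = sup_x {(y-b)*x - a*x^2}
FOC: (y - b) - 2a*x = 0 => x* = (y - b)/(2a)
x* = (-8.6388 - 1)/(2*7) = -0.6885
f*(-8.6388) = (y-b)^2/(4a) = (-8.6388 - 1)^2/(4*7)
= 92.9065/28 = 3.3181


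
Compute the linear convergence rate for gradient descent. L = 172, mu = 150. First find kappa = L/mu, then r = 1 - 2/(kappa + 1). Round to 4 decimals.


Step 1: Compute the condition number.
kappa = L/mu = 172/150 = 1.1467
Step 2: Compute the convergence rate.
r = 1 - 2/(kappa + 1) = 1 - 2*mu/(L + mu) = (L - mu)/(L + mu) = 22/322 = 0.0683


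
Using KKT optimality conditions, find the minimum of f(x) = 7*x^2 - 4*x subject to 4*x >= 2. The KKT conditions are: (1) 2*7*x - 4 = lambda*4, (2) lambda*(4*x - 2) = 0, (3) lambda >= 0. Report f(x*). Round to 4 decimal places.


Step 1: Try lambda = 0 (constraint inactive).
x_unc = 4/(2*7) = 0.2857
Check: 4*0.2857 = 1.1428 < 2 -- violated!
Step 2: Constraint must be active: 4*x = 2
x* = 2/4 = 0.5
lambda = (2*7*0.5 - 4)/4 = 0.75
Step 3: Compute optimal value.
f(x*) = 7*0.5^2 - 4*0.5 = -0.25


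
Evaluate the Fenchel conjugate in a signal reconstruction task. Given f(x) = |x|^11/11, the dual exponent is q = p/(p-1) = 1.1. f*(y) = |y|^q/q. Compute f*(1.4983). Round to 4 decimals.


The conjugate exponent q satisfies 1/p + 1/q = 1.
p = 11, so q = 11/(11 - 1) = 1.1
|y|^q = 1.4983^1.1 = 1.5601
f*(1.4983) = 1.5601 / 1.1 = 1.4183


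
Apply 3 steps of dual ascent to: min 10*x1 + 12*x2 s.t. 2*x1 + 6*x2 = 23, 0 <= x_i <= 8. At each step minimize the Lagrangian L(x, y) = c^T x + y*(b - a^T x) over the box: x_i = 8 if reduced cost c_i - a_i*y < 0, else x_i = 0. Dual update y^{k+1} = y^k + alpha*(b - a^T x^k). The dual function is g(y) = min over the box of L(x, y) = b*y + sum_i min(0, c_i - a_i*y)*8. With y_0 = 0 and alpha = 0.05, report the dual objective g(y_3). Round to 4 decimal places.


Dual ascent for LP: min 10*x1 + 12*x2, 2*x1 + 6*x2 = 23, 0 <= x_i <= 8
Step 1: y^k = 0.0, reduced costs: (10.0, 12.0)
  x^k = (0.0, 0.0), subgradient = b - a^T x = 23.0
  y^{k+1} = 0.0 + 0.05*23.0 = 1.15
Step 2: y^k = 1.15, reduced costs: (7.7, 5.1)
  x^k = (0.0, 0.0), subgradient = b - a^T x = 23.0
  y^{k+1} = 1.15 + 0.05*23.0 = 2.3
Step 3: y^k = 2.3, reduced costs: (5.4, -1.8)
  x^k = (0.0, 8.0), subgradient = b - a^T x = -25.0
  y^{k+1} = 2.3 + 0.05*-25.0 = 1.05
Dual objective at y_3 = 1.05: reduced costs (7.9, 5.7), box minimizer x = (0.0, 0.0)
g(y_3) = b*y + (c1 - a1*y)*x1 + (c2 - a2*y)*x2 = 23*1.05 + 7.9*0.0 + 5.7*0.0 = 24.15 + 0.0 + 0.0 = 24.15


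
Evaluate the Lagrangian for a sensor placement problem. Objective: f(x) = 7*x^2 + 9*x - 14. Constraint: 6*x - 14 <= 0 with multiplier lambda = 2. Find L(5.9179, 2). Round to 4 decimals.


Step 1: Evaluate f(x).
f(5.9179) = 7*5.9179^2 + 9*5.9179 - 14 = 284.4119
Step 2: Evaluate g(x).
g(5.9179) = 6*5.9179 - 14 = 21.5074
Step 3: Compute Lagrangian.
L = 284.4119 + 2*21.5074 = 327.4267


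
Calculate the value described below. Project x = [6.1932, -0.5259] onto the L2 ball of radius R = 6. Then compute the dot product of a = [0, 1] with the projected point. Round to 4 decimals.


Step 1: Compute ||x|| (intermediates to 6 decimals).
||x|| = sqrt(6.1932^2 + (-0.5259)^2) = 6.215488
Step 2: Project.
Since ||x|| > R, scale = R/||x|| = 6/6.215488 = 0.96533, proj(x) = scale * x
proj(x) = [5.978482, -0.507667]
Step 3: Dot product.
a^T * proj(x) = 0*5.978482 + 1*(-0.507667) = -0.5077


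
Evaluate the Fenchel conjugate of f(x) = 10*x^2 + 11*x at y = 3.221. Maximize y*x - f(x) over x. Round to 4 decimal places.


f*(y) = sup_x {y*x - a*x^2 - b*x} = sup_x {(y-b)*x - a*x^2}
FOC: (y - b) - 2a*x = 0 => x* = (y - b)/(2a)
x* = (3.221 - 11)/(2*10) = -0.389
f*(3.221) = (y-b)^2/(4a) = (3.221 - 11)^2/(4*10)
= 60.5128/40 = 1.5128


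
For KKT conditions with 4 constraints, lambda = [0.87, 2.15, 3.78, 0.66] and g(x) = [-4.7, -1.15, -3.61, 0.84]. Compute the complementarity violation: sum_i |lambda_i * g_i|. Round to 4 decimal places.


KKT complementary slackness check:
lambda_1 * g_1 = 0.87 * -4.7 = -4.089
lambda_2 * g_2 = 2.15 * -1.15 = -2.4725
lambda_3 * g_3 = 3.78 * -3.61 = -13.6458
lambda_4 * g_4 = 0.66 * 0.84 = 0.5544
Total violation = 4.089 + 2.4725 + 13.6458 + 0.5544 = 20.7617


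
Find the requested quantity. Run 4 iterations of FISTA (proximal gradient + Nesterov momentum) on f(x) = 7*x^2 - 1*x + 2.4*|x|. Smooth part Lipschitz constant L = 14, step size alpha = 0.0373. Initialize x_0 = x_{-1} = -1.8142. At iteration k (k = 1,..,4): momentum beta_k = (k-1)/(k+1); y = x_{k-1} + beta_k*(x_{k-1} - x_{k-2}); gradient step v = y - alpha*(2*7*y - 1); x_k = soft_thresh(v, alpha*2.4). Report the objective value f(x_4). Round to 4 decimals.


FISTA on f(x) = 7*x^2 - 1*x + 2.4*|x|
L = 14, alpha = 0.0373
Iteration 1: beta = 0.0, y = -1.8142 + 0.0*(-1.8142 + 1.8142) = -1.8142
  grad(y) = -26.3988, v = y - alpha*grad = -0.8295
  prox(v) = soft_thresh(-0.8295, 0.0895) = -0.74
Iteration 2: beta = 0.3333, y = -0.74 + 0.3333*(-0.74 + 1.8142) = -0.3819
  grad(y) = -6.3472, v = y - alpha*grad = -0.1452
  prox(v) = soft_thresh(-0.1452, 0.0895) = -0.0557
Iteration 3: beta = 0.5, y = -0.0557 + 0.5*(-0.0557 + 0.74) = 0.2865
  grad(y) = 3.0109, v = y - alpha*grad = 0.1742
  prox(v) = soft_thresh(0.1742, 0.0895) = 0.0847
Iteration 4: beta = 0.6, y = 0.0847 + 0.6*(0.0847 + 0.0557) = 0.1689
  grad(y) = 1.3642, v = y - alpha*grad = 0.118
  prox(v) = soft_thresh(0.118, 0.0895) = 0.0285
f(x_4) = 7*0.0285^2 - 1*0.0285 + 2.4*|0.0285| = 0.0455


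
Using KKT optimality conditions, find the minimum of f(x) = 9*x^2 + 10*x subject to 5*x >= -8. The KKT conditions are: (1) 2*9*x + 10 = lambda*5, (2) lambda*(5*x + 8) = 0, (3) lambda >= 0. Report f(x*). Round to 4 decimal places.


Step 1: Try lambda = 0 (constraint inactive).
Stationarity: 2*9*x + 10 = 0
x* = -10/(2*9) = -5/9 = -0.5556 (rounded; the exact value -5/9 is used below)
Check constraint: 5*-0.5556 = -2.778 >= -8 -- satisfied.
Step 2: Compute optimal value.
f(x*) = 9*(-5/9)^2 + 10*(-5/9) = -2.7778


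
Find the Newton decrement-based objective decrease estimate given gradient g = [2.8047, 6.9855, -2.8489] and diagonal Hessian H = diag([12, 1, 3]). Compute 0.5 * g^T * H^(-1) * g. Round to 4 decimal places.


Step 1: H is diagonal, so H^(-1) * g = [0.2337, 6.9855, -0.9496].
Step 2: g^T H^(-1) g = sum_i g_i^2 / H_ii
  = (2.8047)^2/12 + (6.9855)^2/1 + (-2.8489)^2/3
  = 0.6555 + 48.7972 + 2.7054 = 52.1581
Step 3: Objective decrease = 0.5 * g^T H^(-1) g = 26.0791


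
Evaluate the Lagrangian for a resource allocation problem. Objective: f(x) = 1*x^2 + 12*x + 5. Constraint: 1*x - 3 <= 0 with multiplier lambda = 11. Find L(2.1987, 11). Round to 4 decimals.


Step 1: Evaluate f(x).
f(2.1987) = 1*2.1987^2 + 12*2.1987 + 5 = 36.2187
Step 2: Evaluate g(x).
g(2.1987) = 1*2.1987 - 3 = -0.8013
Step 3: Compute Lagrangian.
L = 36.2187 + 11*-0.8013 = 27.4044


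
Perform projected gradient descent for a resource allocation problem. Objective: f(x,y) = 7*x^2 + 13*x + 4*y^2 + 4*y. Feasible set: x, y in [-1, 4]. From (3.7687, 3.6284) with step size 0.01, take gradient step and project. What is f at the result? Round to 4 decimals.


Step 1: Compute gradient at (3.7687, 3.6284).
grad_x = 2*7*3.7687 + 13 = 65.7618
grad_y = 2*4*3.6284 + 4 = 33.0272
Step 2: Gradient step.
x_raw = 3.7687 - 0.01*65.7618 = 3.1111
y_raw = 3.6284 - 0.01*33.0272 = 3.2981
Step 3: Project onto [-1, 4].
x_proj = clip(3.1111) = 3.1111
y_proj = clip(3.2981) = 3.2981
Step 4: Evaluate f.
f(3.1111, 3.2981) = 164.899


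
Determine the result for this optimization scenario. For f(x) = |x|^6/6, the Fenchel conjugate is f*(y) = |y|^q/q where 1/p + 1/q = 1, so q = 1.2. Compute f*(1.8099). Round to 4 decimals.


The conjugate exponent q satisfies 1/p + 1/q = 1.
p = 6, so q = 6/(6 - 1) = 1.2
|y|^q = 1.8099^1.2 = 2.0379
f*(1.8099) = 2.0379 / 1.2 = 1.6983


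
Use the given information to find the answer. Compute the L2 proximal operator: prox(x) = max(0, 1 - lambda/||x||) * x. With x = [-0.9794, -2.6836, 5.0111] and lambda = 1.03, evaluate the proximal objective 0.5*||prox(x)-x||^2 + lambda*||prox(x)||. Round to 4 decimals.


Step 1: Compute ||x||.
||x|| = 5.7682
Step 2: Compute scaling factor.
scale = max(0, 1 - 1.03/5.7682) = 0.8214
Step 3: prox(x) = [-0.8045, -2.2044, 4.1163]
||prox(x)|| = 4.7382
Step 4: Proximal objective.
0.5*||prox-x||^2 = 0.5305
lambda*||prox|| = 4.8803
Total = 5.4108


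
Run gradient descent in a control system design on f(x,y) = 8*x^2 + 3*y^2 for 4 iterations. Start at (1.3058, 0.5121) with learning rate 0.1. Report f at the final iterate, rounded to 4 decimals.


Gradient descent on f(x,y) = 8*x^2 + 3*y^2.
Starting point: (1.3058, 0.5121), alpha = 0.1
Step 1: grad_x = 2*8*1.3058 = 20.8928, grad_y = 2*3*0.5121 = 3.0726
  x_1 = 1.3058 - 0.1*20.8928 = -0.7835
  y_1 = 0.5121 - 0.1*3.0726 = 0.2048
Step 2: grad_x = 2*8*-0.7835 = -12.5357, grad_y = 2*3*0.2048 = 1.229
  x_2 = -0.7835 - 0.1*-12.5357 = 0.4701
  y_2 = 0.2048 - 0.1*1.229 = 0.0819
Step 3: grad_x = 2*8*0.4701 = 7.5214, grad_y = 2*3*0.0819 = 0.4916
  x_3 = 0.4701 - 0.1*7.5214 = -0.2821
  y_3 = 0.0819 - 0.1*0.4916 = 0.0328
Step 4: grad_x = 2*8*-0.2821 = -4.5128, grad_y = 2*3*0.0328 = 0.1966
  x_4 = -0.2821 - 0.1*-4.5128 = 0.1692
  y_4 = 0.0328 - 0.1*0.1966 = 0.0131
f(0.1692, 0.0131) = 8*0.1692^2 + 3*0.0131^2 = 0.2296


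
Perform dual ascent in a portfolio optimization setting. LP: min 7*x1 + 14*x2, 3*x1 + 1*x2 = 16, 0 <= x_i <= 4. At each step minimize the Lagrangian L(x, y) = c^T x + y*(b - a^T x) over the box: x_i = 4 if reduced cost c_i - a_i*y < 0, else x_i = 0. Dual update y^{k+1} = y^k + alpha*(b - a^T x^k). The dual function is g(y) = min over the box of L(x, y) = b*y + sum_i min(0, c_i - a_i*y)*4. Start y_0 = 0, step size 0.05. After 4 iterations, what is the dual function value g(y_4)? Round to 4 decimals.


Dual ascent for LP: min 7*x1 + 14*x2, 3*x1 + 1*x2 = 16, 0 <= x_i <= 4
Step 1: y^k = 0.0, reduced costs: (7.0, 14.0)
  x^k = (0.0, 0.0), subgradient = b - a^T x = 16.0
  y^{k+1} = 0.0 + 0.05*16.0 = 0.8
Step 2: y^k = 0.8, reduced costs: (4.6, 13.2)
  x^k = (0.0, 0.0), subgradient = b - a^T x = 16.0
  y^{k+1} = 0.8 + 0.05*16.0 = 1.6
Step 3: y^k = 1.6, reduced costs: (2.2, 12.4)
  x^k = (0.0, 0.0), subgradient = b - a^T x = 16.0
  y^{k+1} = 1.6 + 0.05*16.0 = 2.4
Step 4: y^k = 2.4, reduced costs: (-0.2, 11.6)
  x^k = (4.0, 0.0), subgradient = b - a^T x = 4.0
  y^{k+1} = 2.4 + 0.05*4.0 = 2.6
Dual objective at y_4 = 2.6: reduced costs (-0.8, 11.4), box minimizer x = (4.0, 0.0)
g(y_4) = b*y + (c1 - a1*y)*x1 + (c2 - a2*y)*x2 = 16*2.6 + (-0.8)*4.0 + 11.4*0.0 = 41.6 - 3.2 + 0.0 = 38.4


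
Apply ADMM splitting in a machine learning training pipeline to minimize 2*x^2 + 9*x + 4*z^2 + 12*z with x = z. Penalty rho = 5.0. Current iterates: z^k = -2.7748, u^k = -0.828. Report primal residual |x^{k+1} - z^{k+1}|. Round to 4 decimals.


ADMM iteration with rho = 5.0, z^k = -2.7748, u^k = -0.828
Step 1: x-update.
Minimize 2*x^2 + 9*x + (5.0/2)*(x + 2.7748 - 0.828)^2
FOC: (2*2 + 5.0)*x = -9 + 5.0*(-2.7748 + 0.828)
x^{k+1} = -2.0816
Step 2: z-update.
Minimize 4*z^2 + 12*z + (5.0/2)*(-2.0816 - z - 0.828)^2
FOC: (2*4 + 5.0)*z = -12 + 5.0*(-2.0816 - 0.828)
z^{k+1} = -2.0421
Step 3: u-update.
u^{k+1} = -0.828 - 2.0816 + 2.0421 = -0.8674
Step 4: Primal residual = |-2.0816 + 2.0421| = 0.0394


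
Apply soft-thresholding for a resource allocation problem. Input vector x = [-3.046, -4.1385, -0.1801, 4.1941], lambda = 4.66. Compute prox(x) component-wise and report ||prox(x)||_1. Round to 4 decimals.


Soft-thresholding with lambda = 4.66:
prox(-3.046) = sign(-3.046)*max(|-3.046| - 4.66, 0) = 0.0
prox(-4.1385) = sign(-4.1385)*max(|-4.1385| - 4.66, 0) = 0.0
prox(-0.1801) = sign(-0.1801)*max(|-0.1801| - 4.66, 0) = 0.0
prox(4.1941) = sign(4.1941)*max(|4.1941| - 4.66, 0) = 0.0
prox(x) = [0.0, 0.0, 0.0, 0.0]
||prox(x)||_1 = 0.0 + 0.0 + 0.0 + 0.0 = 0.0


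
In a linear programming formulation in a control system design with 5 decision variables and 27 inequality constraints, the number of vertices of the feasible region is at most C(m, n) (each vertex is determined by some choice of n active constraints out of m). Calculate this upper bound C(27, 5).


Each vertex corresponds to some choice of n active constraints out of m, so the number of vertices is at most C(m, n) = m! / (n!(m-n)!).
m = 27, n = 5
Numerator: 27 * 26 * 25 * 24 * 23
Denominator: 5! = 120
C(27, 5) = 80730


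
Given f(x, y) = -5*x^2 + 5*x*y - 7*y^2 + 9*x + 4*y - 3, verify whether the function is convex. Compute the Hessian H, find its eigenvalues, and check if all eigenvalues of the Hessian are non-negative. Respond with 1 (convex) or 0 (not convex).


The Hessian of f(x,y) = -5*x^2 + 5*x*y - 7*y^2 + 9*x + 4*y - 3 is:
H = [[-10, 5], [5, -14]]
Trace = -10 - 14 = -24
Determinant = -10*-14 - (5)^2 = 115
Discriminant = (-24)^2 - 4*115 = 116.0
Eigenvalues: lambda_1 = -17.3852, lambda_2 = -6.6148
The function is not convex.

0


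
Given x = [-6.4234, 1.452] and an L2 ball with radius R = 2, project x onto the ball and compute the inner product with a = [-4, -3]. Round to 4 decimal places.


Step 1: Compute ||x|| (intermediates to 6 decimals).
||x|| = sqrt((-6.4234)^2 + 1.452^2) = 6.585467
Step 2: Project.
Since ||x|| > R, scale = R/||x|| = 2/6.585467 = 0.303699, proj(x) = scale * x
proj(x) = [-1.95078, 0.440971]
Step 3: Dot product.
a^T * proj(x) = -4*(-1.95078) - 3*0.440971 = 6.4802


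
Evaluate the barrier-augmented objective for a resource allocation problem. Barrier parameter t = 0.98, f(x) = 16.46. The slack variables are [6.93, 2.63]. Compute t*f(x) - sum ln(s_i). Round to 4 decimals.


Step 1: Compute log-barrier.
ln values: [1.9359, 0.967]
phi = -(1.9359 + 0.967) = -2.9028
Step 2: Compute augmented objective.
t*f(x) = 0.98*16.46 = 16.1308
Total = 16.1308 - 2.9028 = 13.228


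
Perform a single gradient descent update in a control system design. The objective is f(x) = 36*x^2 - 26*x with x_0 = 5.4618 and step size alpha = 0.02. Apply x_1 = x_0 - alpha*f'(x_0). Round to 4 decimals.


We compute the gradient at x_0 and apply the update.
f'(x) = 72*x - 26
f'(5.4618) = 72*5.4618 - 26 = 367.2496
x_1 = 5.4618 - 0.02*367.2496 = -1.8832


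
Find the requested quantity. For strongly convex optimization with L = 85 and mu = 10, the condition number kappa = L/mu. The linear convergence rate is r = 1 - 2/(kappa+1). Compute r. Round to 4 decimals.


Step 1: Compute the condition number.
kappa = L/mu = 85/10 = 8.5
Step 2: Compute the convergence rate.
r = 1 - 2/(kappa + 1) = 1 - 2*mu/(L + mu) = (L - mu)/(L + mu) = 75/95 = 0.7895
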